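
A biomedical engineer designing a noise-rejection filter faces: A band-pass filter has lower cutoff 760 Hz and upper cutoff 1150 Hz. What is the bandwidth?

Bandwidth = f_high - f_low
= 1150 Hz - 760 Hz = 390 Hz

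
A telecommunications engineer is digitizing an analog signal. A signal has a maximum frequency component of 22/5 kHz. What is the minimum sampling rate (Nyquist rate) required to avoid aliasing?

By the Nyquist-Shannon sampling theorem,
the minimum sampling rate (Nyquist rate) must be at least 2 * f_max.
Nyquist rate = 2 * 22/5 kHz = 44/5 kHz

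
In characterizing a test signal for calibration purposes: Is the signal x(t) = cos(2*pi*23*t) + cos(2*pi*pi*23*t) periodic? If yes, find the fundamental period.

f1 = 23 Hz, f2 = 23*pi Hz
Ratio f2/f1 = pi, which is irrational.
Since the frequency ratio is irrational, no common period exists.
The signal is not periodic.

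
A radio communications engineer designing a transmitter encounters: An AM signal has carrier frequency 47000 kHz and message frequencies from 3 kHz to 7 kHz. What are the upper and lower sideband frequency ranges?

Upper sideband (USB) = fc + [fm_low, fm_high] = 47000 + [3, 7] = [47003, 47007] kHz
Lower sideband (LSB) = fc - [fm_high, fm_low] = 47000 - [7, 3] = [46993, 46997] kHz
Total occupied spectrum: 46993 kHz to 47007 kHz (plus carrier at 47000 kHz)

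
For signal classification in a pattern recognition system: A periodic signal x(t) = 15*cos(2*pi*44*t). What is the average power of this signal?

Average power of A*cos(wt) is A^2/2.
P = 15^2 / 2 = 225/2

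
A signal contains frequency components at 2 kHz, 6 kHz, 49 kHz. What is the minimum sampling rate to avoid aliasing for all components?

The highest frequency component is f_max = 49 kHz.
Nyquist rate = 2 * f_max = 2 * 49 kHz = 98 kHz.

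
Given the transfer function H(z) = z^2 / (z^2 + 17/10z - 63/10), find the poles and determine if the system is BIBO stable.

Poles are roots of the denominator: z^2 + 17/10z - 63/10 = 0.
Quadratic formula: z = [-(17/10) +/- sqrt((17/10)^2 - 4*(-63/10))] / 2
Discriminant = 289/100 + 126/5 = 2809/100; sqrt = 53/10.
z = (-17/10 +/- 53/10) / 2 => z = 9/5 or z = -7/2.
|p1| = 7/2, |p2| = 9/5.
For BIBO stability, all poles must lie inside the unit circle (|p| < 1).
System is UNSTABLE since at least one |p| >= 1.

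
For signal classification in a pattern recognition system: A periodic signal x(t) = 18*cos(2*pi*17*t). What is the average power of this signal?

Average power of A*cos(wt) is A^2/2.
P = 18^2 / 2 = 324/2 = 162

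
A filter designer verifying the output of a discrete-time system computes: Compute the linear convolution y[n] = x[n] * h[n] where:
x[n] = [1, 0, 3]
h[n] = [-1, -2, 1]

y[n] = sum_k x[k]*h[n-k]. Output length = len(x) + len(h) - 1 = 3 + 3 - 1 = 5.
y[0] = 1*-1 = -1
y[1] = 0*-1 + 1*-2 = -2
y[2] = 3*-1 + 0*-2 + 1*1 = -2
y[3] = 3*-2 + 0*1 = -6
y[4] = 3*1 = 3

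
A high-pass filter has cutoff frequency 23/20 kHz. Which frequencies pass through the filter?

A high-pass filter passes all frequencies above the cutoff frequency 23/20 kHz and attenuates lower frequencies.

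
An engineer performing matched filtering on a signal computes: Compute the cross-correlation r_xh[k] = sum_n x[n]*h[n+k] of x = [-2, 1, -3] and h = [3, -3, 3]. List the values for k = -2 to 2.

Both sequences indexed from 0 and zero outside their support.
Lags with overlap: k = -2 to 2.
  r_xh[-2] = x[2]*h[0] = -9
  r_xh[-1] = x[1]*h[0] + x[2]*h[1] = 12
  r_xh[0] = x[0]*h[0] + x[1]*h[1] + x[2]*h[2] = -18
  r_xh[1] = x[0]*h[1] + x[1]*h[2] = 9
  r_xh[2] = x[0]*h[2] = -6
r_xh = [-9, 12, -18, 9, -6] (for k = -2, ..., 2)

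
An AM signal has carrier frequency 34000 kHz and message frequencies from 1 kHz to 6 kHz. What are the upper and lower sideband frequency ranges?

Upper sideband (USB) = fc + [fm_low, fm_high] = 34000 + [1, 6] = [34001, 34006] kHz
Lower sideband (LSB) = fc - [fm_high, fm_low] = 34000 - [6, 1] = [33994, 33999] kHz
Total occupied spectrum: 33994 kHz to 34006 kHz (plus carrier at 34000 kHz)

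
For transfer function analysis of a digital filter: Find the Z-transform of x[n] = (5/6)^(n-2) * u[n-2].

Time-shifting property: if X(z) = Z{x[n]}, then Z{x[n-d]} = z^(-d) * X(z)
X(z) = z/(z - 5/6) for x[n] = (5/6)^n * u[n]
Z{x[n-2]} = z^(-2) * z/(z - 5/6) = z^(-1)/(z - 5/6)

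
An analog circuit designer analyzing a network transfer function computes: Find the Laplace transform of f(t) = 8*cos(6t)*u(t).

Standard pair: cos(wt)*u(t) <-> s/(s^2+w^2)
With w = 6: L{8*cos(6t)*u(t)} = 8s/(s^2+36)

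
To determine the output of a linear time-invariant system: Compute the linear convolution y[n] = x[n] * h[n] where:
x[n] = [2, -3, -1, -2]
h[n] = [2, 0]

y[n] = sum_k x[k]*h[n-k]. Output length = len(x) + len(h) - 1 = 4 + 2 - 1 = 5.
y[0] = 2*2 = 4
y[1] = -3*2 + 2*0 = -6
y[2] = -1*2 + -3*0 = -2
y[3] = -2*2 + -1*0 = -4
y[4] = -2*0 = 0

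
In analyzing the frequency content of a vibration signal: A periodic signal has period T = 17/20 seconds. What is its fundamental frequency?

The fundamental frequency is the reciprocal of the period.
f = 1/T = 1/(17/20) = 20/17 Hz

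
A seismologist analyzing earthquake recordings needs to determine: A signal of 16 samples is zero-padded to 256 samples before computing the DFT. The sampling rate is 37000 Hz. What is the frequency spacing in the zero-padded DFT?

Original DFT: N = 16, resolution = f_s/N = 37000/16 = 4625/2 Hz
Zero-padded DFT: N = 256, resolution = f_s/N = 37000/256 = 4625/32 Hz
Zero-padding interpolates the spectrum (finer frequency grid)
but does NOT improve the true spectral resolution (ability to resolve close frequencies).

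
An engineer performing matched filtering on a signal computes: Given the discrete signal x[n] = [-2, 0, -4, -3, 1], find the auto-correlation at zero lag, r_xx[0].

The auto-correlation at zero lag r_xx[0] equals the signal energy.
r_xx[0] = sum of x[n]^2 = (-2)^2 + 0^2 + (-4)^2 + (-3)^2 + 1^2
= 4 + 0 + 16 + 9 + 1 = 30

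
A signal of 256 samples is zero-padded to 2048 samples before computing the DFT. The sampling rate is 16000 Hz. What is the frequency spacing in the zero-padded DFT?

Original DFT: N = 256, resolution = f_s/N = 16000/256 = 125/2 Hz
Zero-padded DFT: N = 2048, resolution = f_s/N = 16000/2048 = 125/16 Hz
Zero-padding interpolates the spectrum (finer frequency grid)
but does NOT improve the true spectral resolution (ability to resolve close frequencies).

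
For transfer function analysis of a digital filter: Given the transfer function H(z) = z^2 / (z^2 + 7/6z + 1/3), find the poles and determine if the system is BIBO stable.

Poles are roots of the denominator: z^2 + 7/6z + 1/3 = 0.
Quadratic formula: z = [-(7/6) +/- sqrt((7/6)^2 - 4*(1/3))] / 2
Discriminant = 49/36 - 4/3 = 1/36; sqrt = 1/6.
z = (-7/6 +/- 1/6) / 2 => z = -1/2 or z = -2/3.
|p1| = 1/2, |p2| = 2/3.
For BIBO stability, all poles must lie inside the unit circle (|p| < 1).
System is STABLE since both |p| < 1.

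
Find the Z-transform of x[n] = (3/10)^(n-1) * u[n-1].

Time-shifting property: if X(z) = Z{x[n]}, then Z{x[n-d]} = z^(-d) * X(z)
X(z) = z/(z - 3/10) for x[n] = (3/10)^n * u[n]
Z{x[n-1]} = z^(-1) * z/(z - 3/10) = 1/(z - 3/10)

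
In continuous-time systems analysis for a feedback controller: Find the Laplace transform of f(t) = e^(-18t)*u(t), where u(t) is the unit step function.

Standard Laplace transform pair:
e^(-at)*u(t) <-> 1/(s+a)
With a = 18: L{e^(-18t)*u(t)} = 1/(s+18), ROC: Re(s) > -18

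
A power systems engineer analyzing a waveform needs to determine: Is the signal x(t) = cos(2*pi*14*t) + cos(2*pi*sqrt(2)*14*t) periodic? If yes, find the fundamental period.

f1 = 14 Hz, f2 = 14*sqrt(2) Hz
Ratio f2/f1 = sqrt(2), which is irrational.
Since the frequency ratio is irrational, no common period exists.
The signal is not periodic.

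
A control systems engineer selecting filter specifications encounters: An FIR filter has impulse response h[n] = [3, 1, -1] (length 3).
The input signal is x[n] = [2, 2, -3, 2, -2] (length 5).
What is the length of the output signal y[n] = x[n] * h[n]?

For linear convolution, the output length is:
len(y) = len(x) + len(h) - 1 = 5 + 3 - 1 = 7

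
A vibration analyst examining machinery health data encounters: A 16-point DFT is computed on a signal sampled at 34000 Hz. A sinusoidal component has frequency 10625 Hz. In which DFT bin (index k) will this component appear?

DFT frequency resolution = f_s/N = 34000/16 = 2125 Hz
Bin index k = f_signal / resolution = 10625 / 2125 = 5
The signal frequency 10625 Hz falls in DFT bin k = 5.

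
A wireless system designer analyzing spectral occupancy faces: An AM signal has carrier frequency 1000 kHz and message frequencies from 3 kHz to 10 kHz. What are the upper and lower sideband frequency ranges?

Upper sideband (USB) = fc + [fm_low, fm_high] = 1000 + [3, 10] = [1003, 1010] kHz
Lower sideband (LSB) = fc - [fm_high, fm_low] = 1000 - [10, 3] = [990, 997] kHz
Total occupied spectrum: 990 kHz to 1010 kHz (plus carrier at 1000 kHz)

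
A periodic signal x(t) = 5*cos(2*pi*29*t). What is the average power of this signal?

Average power of A*cos(wt) is A^2/2.
P = 5^2 / 2 = 25/2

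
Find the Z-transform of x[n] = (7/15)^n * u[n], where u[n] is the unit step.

The Z-transform of a^n * u[n] is z/(z-a) for |z| > |a|.
Here a = 7/15, so X(z) = z/(z - (7/15)) = 15z/(15z - 7)
ROC: |z| > 7/15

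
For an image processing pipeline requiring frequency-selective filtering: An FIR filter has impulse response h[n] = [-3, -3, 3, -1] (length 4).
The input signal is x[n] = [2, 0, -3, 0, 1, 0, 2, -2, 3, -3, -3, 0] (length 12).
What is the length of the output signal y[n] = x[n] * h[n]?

For linear convolution, the output length is:
len(y) = len(x) + len(h) - 1 = 12 + 4 - 1 = 15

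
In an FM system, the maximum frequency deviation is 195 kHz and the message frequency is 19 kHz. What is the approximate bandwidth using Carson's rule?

Carson's rule: BW = 2*(delta_f + f_m)
= 2*(195 + 19) kHz = 428 kHz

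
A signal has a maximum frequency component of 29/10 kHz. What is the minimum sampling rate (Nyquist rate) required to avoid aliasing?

By the Nyquist-Shannon sampling theorem,
the minimum sampling rate (Nyquist rate) must be at least 2 * f_max.
Nyquist rate = 2 * 29/10 kHz = 29/5 kHz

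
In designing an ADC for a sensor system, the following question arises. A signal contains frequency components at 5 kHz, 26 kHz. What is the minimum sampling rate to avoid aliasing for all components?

The highest frequency component is f_max = 26 kHz.
Nyquist rate = 2 * f_max = 2 * 26 kHz = 52 kHz.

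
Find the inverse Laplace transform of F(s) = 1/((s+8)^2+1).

Standard pair: w/((s+a)^2+w^2) <-> e^(-at)*sin(wt)*u(t)
With a=8, w=1: f(t) = e^(-8t)*sin(t)*u(t)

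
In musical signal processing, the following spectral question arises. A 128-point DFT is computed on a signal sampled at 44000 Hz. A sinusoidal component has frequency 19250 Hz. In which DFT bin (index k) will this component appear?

DFT frequency resolution = f_s/N = 44000/128 = 1375/4 Hz
Bin index k = f_signal / resolution = 19250 / 1375/4 = 56
The signal frequency 19250 Hz falls in DFT bin k = 56.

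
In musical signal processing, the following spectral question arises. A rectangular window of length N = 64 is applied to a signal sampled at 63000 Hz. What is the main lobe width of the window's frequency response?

For a rectangular window of length N,
the main lobe width in frequency is 2*f_s/N.
= 2*63000/64 = 7875/4 Hz
This determines the minimum frequency separation for resolving two sinusoids.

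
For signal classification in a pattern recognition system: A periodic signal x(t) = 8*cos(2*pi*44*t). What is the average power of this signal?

Average power of A*cos(wt) is A^2/2.
P = 8^2 / 2 = 64/2 = 32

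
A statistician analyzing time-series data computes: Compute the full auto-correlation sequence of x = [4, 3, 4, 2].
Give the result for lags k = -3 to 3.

r_xx[k] = sum_m x[m]*x[m+k], indexed from 0, for k = -3 to 3:
  r_xx[-3] = x[3]*x[0] = 8
  r_xx[-2] = x[2]*x[0] + x[3]*x[1] = 22
  r_xx[-1] = x[1]*x[0] + x[2]*x[1] + x[3]*x[2] = 32
  r_xx[0] = x[0]*x[0] + x[1]*x[1] + x[2]*x[2] + x[3]*x[3] = 45
  r_xx[1] = x[0]*x[1] + x[1]*x[2] + x[2]*x[3] = 32
  r_xx[2] = x[0]*x[2] + x[1]*x[3] = 22
  r_xx[3] = x[0]*x[3] = 8
r_xx = [8, 22, 32, 45, 32, 22, 8]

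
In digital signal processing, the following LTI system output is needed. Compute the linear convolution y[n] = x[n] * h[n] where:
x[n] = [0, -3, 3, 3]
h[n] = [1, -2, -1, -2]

y[n] = sum_k x[k]*h[n-k]. Output length = len(x) + len(h) - 1 = 4 + 4 - 1 = 7.
y[0] = 0*1 = 0
y[1] = -3*1 + 0*-2 = -3
y[2] = 3*1 + -3*-2 + 0*-1 = 9
y[3] = 3*1 + 3*-2 + -3*-1 + 0*-2 = 0
y[4] = 3*-2 + 3*-1 + -3*-2 = -3
y[5] = 3*-1 + 3*-2 = -9
y[6] = 3*-2 = -6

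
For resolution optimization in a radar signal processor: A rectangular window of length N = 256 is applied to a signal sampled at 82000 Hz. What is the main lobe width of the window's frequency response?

For a rectangular window of length N,
the main lobe width in frequency is 2*f_s/N.
= 2*82000/256 = 5125/8 Hz
This determines the minimum frequency separation for resolving two sinusoids.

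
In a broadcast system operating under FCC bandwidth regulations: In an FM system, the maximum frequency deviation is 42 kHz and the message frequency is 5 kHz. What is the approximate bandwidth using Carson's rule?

Carson's rule: BW = 2*(delta_f + f_m)
= 2*(42 + 5) kHz = 94 kHz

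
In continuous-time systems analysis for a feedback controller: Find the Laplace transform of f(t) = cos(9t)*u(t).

Standard pair: cos(wt)*u(t) <-> s/(s^2+w^2)
With w = 9: L{cos(9t)*u(t)} = s/(s^2+81)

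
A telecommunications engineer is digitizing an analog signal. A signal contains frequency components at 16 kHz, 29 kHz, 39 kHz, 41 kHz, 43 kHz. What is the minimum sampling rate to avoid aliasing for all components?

The highest frequency component is f_max = 43 kHz.
Nyquist rate = 2 * f_max = 2 * 43 kHz = 86 kHz.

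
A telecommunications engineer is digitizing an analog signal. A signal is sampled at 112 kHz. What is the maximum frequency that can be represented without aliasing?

The maximum frequency that can be represented without aliasing
is the Nyquist frequency: f_max = f_s / 2 = 112 kHz / 2 = 56 kHz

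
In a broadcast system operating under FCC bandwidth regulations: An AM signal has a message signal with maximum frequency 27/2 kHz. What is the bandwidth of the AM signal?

In AM (double-sideband), the bandwidth is twice the message frequency.
BW = 2 * f_m = 2 * 27/2 kHz = 27 kHz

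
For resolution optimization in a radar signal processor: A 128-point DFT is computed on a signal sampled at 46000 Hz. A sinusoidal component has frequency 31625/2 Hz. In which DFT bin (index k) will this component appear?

DFT frequency resolution = f_s/N = 46000/128 = 2875/8 Hz
Bin index k = f_signal / resolution = 31625/2 / 2875/8 = 44
The signal frequency 31625/2 Hz falls in DFT bin k = 44.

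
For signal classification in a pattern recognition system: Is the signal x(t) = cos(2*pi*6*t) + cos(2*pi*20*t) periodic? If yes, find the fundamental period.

f1 = 6 Hz, f2 = 20 Hz
Period T1 = 1/6, T2 = 1/20
Ratio T1/T2 = 20/6, which is rational.
The signal is periodic with fundamental period T = 1/GCD(6,20) = 1/2 s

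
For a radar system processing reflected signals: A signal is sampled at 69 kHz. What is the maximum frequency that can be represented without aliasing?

The maximum frequency that can be represented without aliasing
is the Nyquist frequency: f_max = f_s / 2 = 69 kHz / 2 = 69/2 kHz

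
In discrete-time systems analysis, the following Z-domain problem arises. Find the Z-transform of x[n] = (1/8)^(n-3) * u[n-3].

Time-shifting property: if X(z) = Z{x[n]}, then Z{x[n-d]} = z^(-d) * X(z)
X(z) = z/(z - 1/8) for x[n] = (1/8)^n * u[n]
Z{x[n-3]} = z^(-3) * z/(z - 1/8) = z^(-2)/(z - 1/8)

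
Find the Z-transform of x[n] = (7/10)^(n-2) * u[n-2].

Time-shifting property: if X(z) = Z{x[n]}, then Z{x[n-d]} = z^(-d) * X(z)
X(z) = z/(z - 7/10) for x[n] = (7/10)^n * u[n]
Z{x[n-2]} = z^(-2) * z/(z - 7/10) = z^(-1)/(z - 7/10)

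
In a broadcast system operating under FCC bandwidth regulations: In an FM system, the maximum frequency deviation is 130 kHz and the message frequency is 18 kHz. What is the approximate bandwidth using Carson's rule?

Carson's rule: BW = 2*(delta_f + f_m)
= 2*(130 + 18) kHz = 296 kHz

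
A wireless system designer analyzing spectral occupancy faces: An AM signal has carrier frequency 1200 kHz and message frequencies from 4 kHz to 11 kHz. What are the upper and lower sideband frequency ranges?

Upper sideband (USB) = fc + [fm_low, fm_high] = 1200 + [4, 11] = [1204, 1211] kHz
Lower sideband (LSB) = fc - [fm_high, fm_low] = 1200 - [11, 4] = [1189, 1196] kHz
Total occupied spectrum: 1189 kHz to 1211 kHz (plus carrier at 1200 kHz)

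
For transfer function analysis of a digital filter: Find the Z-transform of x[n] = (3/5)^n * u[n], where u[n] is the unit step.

The Z-transform of a^n * u[n] is z/(z-a) for |z| > |a|.
Here a = 3/5, so X(z) = z/(z - (3/5)) = 5z/(5z - 3)
ROC: |z| > 3/5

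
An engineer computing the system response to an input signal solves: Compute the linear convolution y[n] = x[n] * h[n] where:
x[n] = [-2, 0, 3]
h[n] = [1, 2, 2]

y[n] = sum_k x[k]*h[n-k]. Output length = len(x) + len(h) - 1 = 3 + 3 - 1 = 5.
y[0] = -2*1 = -2
y[1] = 0*1 + -2*2 = -4
y[2] = 3*1 + 0*2 + -2*2 = -1
y[3] = 3*2 + 0*2 = 6
y[4] = 3*2 = 6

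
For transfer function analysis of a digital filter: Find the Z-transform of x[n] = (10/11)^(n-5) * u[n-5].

Time-shifting property: if X(z) = Z{x[n]}, then Z{x[n-d]} = z^(-d) * X(z)
X(z) = z/(z - 10/11) for x[n] = (10/11)^n * u[n]
Z{x[n-5]} = z^(-5) * z/(z - 10/11) = z^(-4)/(z - 10/11)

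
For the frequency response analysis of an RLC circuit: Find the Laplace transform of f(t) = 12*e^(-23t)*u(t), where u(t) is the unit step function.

Standard Laplace transform pair:
e^(-at)*u(t) <-> 1/(s+a)
With a = 23: L{12*e^(-23t)*u(t)} = 12/(s+23), ROC: Re(s) > -23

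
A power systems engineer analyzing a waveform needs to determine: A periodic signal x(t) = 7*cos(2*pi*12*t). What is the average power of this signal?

Average power of A*cos(wt) is A^2/2.
P = 7^2 / 2 = 49/2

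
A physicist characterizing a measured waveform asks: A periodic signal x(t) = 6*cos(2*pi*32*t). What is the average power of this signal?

Average power of A*cos(wt) is A^2/2.
P = 6^2 / 2 = 36/2 = 18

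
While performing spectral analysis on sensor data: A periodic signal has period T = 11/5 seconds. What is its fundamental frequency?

The fundamental frequency is the reciprocal of the period.
f = 1/T = 1/(11/5) = 5/11 Hz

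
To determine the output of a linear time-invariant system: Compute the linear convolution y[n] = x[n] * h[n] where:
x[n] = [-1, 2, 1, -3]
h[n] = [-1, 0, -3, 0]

y[n] = sum_k x[k]*h[n-k]. Output length = len(x) + len(h) - 1 = 4 + 4 - 1 = 7.
y[0] = -1*-1 = 1
y[1] = 2*-1 + -1*0 = -2
y[2] = 1*-1 + 2*0 + -1*-3 = 2
y[3] = -3*-1 + 1*0 + 2*-3 + -1*0 = -3
y[4] = -3*0 + 1*-3 + 2*0 = -3
y[5] = -3*-3 + 1*0 = 9
y[6] = -3*0 = 0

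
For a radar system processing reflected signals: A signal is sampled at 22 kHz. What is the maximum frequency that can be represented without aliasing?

The maximum frequency that can be represented without aliasing
is the Nyquist frequency: f_max = f_s / 2 = 22 kHz / 2 = 11 kHz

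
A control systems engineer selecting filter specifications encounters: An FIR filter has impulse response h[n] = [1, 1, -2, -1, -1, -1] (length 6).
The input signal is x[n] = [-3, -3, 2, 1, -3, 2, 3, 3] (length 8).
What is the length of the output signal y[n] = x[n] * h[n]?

For linear convolution, the output length is:
len(y) = len(x) + len(h) - 1 = 8 + 6 - 1 = 13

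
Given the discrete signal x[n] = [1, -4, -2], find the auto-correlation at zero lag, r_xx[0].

The auto-correlation at zero lag r_xx[0] equals the signal energy.
r_xx[0] = sum of x[n]^2 = 1^2 + (-4)^2 + (-2)^2
= 1 + 16 + 4 = 21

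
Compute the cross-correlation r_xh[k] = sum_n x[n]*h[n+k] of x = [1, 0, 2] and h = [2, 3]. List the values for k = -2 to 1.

Both sequences indexed from 0 and zero outside their support.
Lags with overlap: k = -2 to 1.
  r_xh[-2] = x[2]*h[0] = 4
  r_xh[-1] = x[1]*h[0] + x[2]*h[1] = 6
  r_xh[0] = x[0]*h[0] + x[1]*h[1] = 2
  r_xh[1] = x[0]*h[1] = 3
r_xh = [4, 6, 2, 3] (for k = -2, ..., 1)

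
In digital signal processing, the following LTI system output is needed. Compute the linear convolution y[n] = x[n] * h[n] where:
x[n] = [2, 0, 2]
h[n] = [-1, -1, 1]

y[n] = sum_k x[k]*h[n-k]. Output length = len(x) + len(h) - 1 = 3 + 3 - 1 = 5.
y[0] = 2*-1 = -2
y[1] = 0*-1 + 2*-1 = -2
y[2] = 2*-1 + 0*-1 + 2*1 = 0
y[3] = 2*-1 + 0*1 = -2
y[4] = 2*1 = 2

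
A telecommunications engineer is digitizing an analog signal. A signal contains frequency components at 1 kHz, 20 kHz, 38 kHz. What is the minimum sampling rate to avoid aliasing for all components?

The highest frequency component is f_max = 38 kHz.
Nyquist rate = 2 * f_max = 2 * 38 kHz = 76 kHz.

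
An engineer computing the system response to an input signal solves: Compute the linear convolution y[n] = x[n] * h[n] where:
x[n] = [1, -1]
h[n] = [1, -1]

y[n] = sum_k x[k]*h[n-k]. Output length = len(x) + len(h) - 1 = 2 + 2 - 1 = 3.
y[0] = 1*1 = 1
y[1] = -1*1 + 1*-1 = -2
y[2] = -1*-1 = 1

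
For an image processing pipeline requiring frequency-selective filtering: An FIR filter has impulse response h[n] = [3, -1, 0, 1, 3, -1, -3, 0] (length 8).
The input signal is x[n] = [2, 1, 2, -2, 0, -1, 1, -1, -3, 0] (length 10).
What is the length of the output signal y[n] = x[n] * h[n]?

For linear convolution, the output length is:
len(y) = len(x) + len(h) - 1 = 10 + 8 - 1 = 17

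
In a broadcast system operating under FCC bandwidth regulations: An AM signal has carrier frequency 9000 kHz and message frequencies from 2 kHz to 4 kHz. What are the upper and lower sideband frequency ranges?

Upper sideband (USB) = fc + [fm_low, fm_high] = 9000 + [2, 4] = [9002, 9004] kHz
Lower sideband (LSB) = fc - [fm_high, fm_low] = 9000 - [4, 2] = [8996, 8998] kHz
Total occupied spectrum: 8996 kHz to 9004 kHz (plus carrier at 9000 kHz)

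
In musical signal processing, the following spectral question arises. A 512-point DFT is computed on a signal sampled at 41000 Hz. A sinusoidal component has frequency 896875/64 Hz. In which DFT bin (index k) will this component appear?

DFT frequency resolution = f_s/N = 41000/512 = 5125/64 Hz
Bin index k = f_signal / resolution = 896875/64 / 5125/64 = 175
The signal frequency 896875/64 Hz falls in DFT bin k = 175.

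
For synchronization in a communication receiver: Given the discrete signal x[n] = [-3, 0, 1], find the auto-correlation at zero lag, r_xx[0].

The auto-correlation at zero lag r_xx[0] equals the signal energy.
r_xx[0] = sum of x[n]^2 = (-3)^2 + 0^2 + 1^2
= 9 + 0 + 1 = 10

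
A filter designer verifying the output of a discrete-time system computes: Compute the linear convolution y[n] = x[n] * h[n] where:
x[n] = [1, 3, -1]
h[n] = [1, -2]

y[n] = sum_k x[k]*h[n-k]. Output length = len(x) + len(h) - 1 = 3 + 2 - 1 = 4.
y[0] = 1*1 = 1
y[1] = 3*1 + 1*-2 = 1
y[2] = -1*1 + 3*-2 = -7
y[3] = -1*-2 = 2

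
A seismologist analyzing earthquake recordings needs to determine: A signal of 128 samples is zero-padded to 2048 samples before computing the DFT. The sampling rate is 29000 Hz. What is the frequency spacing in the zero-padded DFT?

Original DFT: N = 128, resolution = f_s/N = 29000/128 = 3625/16 Hz
Zero-padded DFT: N = 2048, resolution = f_s/N = 29000/2048 = 3625/256 Hz
Zero-padding interpolates the spectrum (finer frequency grid)
but does NOT improve the true spectral resolution (ability to resolve close frequencies).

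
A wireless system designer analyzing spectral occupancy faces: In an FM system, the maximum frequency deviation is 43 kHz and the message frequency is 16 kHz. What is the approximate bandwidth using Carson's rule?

Carson's rule: BW = 2*(delta_f + f_m)
= 2*(43 + 16) kHz = 118 kHz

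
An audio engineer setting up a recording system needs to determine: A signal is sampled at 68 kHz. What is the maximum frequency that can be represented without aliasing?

The maximum frequency that can be represented without aliasing
is the Nyquist frequency: f_max = f_s / 2 = 68 kHz / 2 = 34 kHz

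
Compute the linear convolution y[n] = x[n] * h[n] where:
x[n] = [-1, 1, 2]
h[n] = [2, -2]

y[n] = sum_k x[k]*h[n-k]. Output length = len(x) + len(h) - 1 = 3 + 2 - 1 = 4.
y[0] = -1*2 = -2
y[1] = 1*2 + -1*-2 = 4
y[2] = 2*2 + 1*-2 = 2
y[3] = 2*-2 = -4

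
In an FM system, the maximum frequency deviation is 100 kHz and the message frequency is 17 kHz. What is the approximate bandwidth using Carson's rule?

Carson's rule: BW = 2*(delta_f + f_m)
= 2*(100 + 17) kHz = 234 kHz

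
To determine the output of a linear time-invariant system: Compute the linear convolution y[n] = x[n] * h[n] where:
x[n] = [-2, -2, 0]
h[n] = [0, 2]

y[n] = sum_k x[k]*h[n-k]. Output length = len(x) + len(h) - 1 = 3 + 2 - 1 = 4.
y[0] = -2*0 = 0
y[1] = -2*0 + -2*2 = -4
y[2] = 0*0 + -2*2 = -4
y[3] = 0*2 = 0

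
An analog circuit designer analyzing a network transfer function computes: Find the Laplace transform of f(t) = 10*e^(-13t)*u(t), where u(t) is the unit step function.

Standard Laplace transform pair:
e^(-at)*u(t) <-> 1/(s+a)
With a = 13: L{10*e^(-13t)*u(t)} = 10/(s+13), ROC: Re(s) > -13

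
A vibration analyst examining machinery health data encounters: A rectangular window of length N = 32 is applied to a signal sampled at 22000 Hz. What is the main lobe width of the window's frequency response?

For a rectangular window of length N,
the main lobe width in frequency is 2*f_s/N.
= 2*22000/32 = 1375 Hz
This determines the minimum frequency separation for resolving two sinusoids.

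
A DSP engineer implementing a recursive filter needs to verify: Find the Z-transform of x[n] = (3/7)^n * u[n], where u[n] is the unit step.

The Z-transform of a^n * u[n] is z/(z-a) for |z| > |a|.
Here a = 3/7, so X(z) = z/(z - (3/7)) = 7z/(7z - 3)
ROC: |z| > 3/7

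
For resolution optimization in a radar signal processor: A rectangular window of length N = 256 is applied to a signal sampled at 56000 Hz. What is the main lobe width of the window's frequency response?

For a rectangular window of length N,
the main lobe width in frequency is 2*f_s/N.
= 2*56000/256 = 875/2 Hz
This determines the minimum frequency separation for resolving two sinusoids.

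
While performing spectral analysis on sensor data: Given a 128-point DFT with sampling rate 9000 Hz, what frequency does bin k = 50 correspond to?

The frequency of DFT bin k is: f_k = k * f_s / N
f_50 = 50 * 9000 / 128 = 28125/8 Hz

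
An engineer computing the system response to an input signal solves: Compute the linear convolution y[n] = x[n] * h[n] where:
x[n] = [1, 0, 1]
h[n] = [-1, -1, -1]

y[n] = sum_k x[k]*h[n-k]. Output length = len(x) + len(h) - 1 = 3 + 3 - 1 = 5.
y[0] = 1*-1 = -1
y[1] = 0*-1 + 1*-1 = -1
y[2] = 1*-1 + 0*-1 + 1*-1 = -2
y[3] = 1*-1 + 0*-1 = -1
y[4] = 1*-1 = -1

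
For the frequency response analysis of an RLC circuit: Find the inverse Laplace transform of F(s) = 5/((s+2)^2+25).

Standard pair: w/((s+a)^2+w^2) <-> e^(-at)*sin(wt)*u(t)
With a=2, w=5: f(t) = e^(-2t)*sin(5t)*u(t)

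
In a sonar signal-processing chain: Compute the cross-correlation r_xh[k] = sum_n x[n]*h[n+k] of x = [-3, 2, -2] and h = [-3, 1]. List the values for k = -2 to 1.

Both sequences indexed from 0 and zero outside their support.
Lags with overlap: k = -2 to 1.
  r_xh[-2] = x[2]*h[0] = 6
  r_xh[-1] = x[1]*h[0] + x[2]*h[1] = -8
  r_xh[0] = x[0]*h[0] + x[1]*h[1] = 11
  r_xh[1] = x[0]*h[1] = -3
r_xh = [6, -8, 11, -3] (for k = -2, ..., 1)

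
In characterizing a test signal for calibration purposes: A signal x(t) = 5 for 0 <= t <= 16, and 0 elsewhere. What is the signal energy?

Energy = integral of |x(t)|^2 dt over the signal duration
= 5^2 * 16 = 25 * 16 = 400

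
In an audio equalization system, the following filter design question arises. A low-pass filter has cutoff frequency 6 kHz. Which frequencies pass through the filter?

A low-pass filter passes all frequencies below the cutoff frequency 6 kHz and attenuates higher frequencies.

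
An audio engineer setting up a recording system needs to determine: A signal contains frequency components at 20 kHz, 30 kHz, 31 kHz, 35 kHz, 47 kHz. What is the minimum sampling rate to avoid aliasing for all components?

The highest frequency component is f_max = 47 kHz.
Nyquist rate = 2 * f_max = 2 * 47 kHz = 94 kHz.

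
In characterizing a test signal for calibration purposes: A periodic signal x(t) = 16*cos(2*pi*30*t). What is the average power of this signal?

Average power of A*cos(wt) is A^2/2.
P = 16^2 / 2 = 256/2 = 128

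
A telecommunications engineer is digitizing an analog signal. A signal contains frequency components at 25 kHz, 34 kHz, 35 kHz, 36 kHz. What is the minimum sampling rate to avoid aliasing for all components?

The highest frequency component is f_max = 36 kHz.
Nyquist rate = 2 * f_max = 2 * 36 kHz = 72 kHz.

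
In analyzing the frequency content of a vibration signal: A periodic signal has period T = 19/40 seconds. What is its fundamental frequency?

The fundamental frequency is the reciprocal of the period.
f = 1/T = 1/(19/40) = 40/19 Hz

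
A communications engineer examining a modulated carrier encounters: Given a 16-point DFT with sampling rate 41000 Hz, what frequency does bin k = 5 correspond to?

The frequency of DFT bin k is: f_k = k * f_s / N
f_5 = 5 * 41000 / 16 = 25625/2 Hz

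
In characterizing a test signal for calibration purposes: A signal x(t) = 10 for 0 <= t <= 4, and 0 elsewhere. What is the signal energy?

Energy = integral of |x(t)|^2 dt over the signal duration
= 10^2 * 4 = 100 * 4 = 400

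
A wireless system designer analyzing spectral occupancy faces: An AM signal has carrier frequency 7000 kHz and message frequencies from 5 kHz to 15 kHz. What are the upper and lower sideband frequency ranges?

Upper sideband (USB) = fc + [fm_low, fm_high] = 7000 + [5, 15] = [7005, 7015] kHz
Lower sideband (LSB) = fc - [fm_high, fm_low] = 7000 - [15, 5] = [6985, 6995] kHz
Total occupied spectrum: 6985 kHz to 7015 kHz (plus carrier at 7000 kHz)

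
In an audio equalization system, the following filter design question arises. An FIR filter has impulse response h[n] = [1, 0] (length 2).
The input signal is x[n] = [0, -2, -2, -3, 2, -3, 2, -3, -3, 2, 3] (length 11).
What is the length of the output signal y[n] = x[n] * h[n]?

For linear convolution, the output length is:
len(y) = len(x) + len(h) - 1 = 11 + 2 - 1 = 12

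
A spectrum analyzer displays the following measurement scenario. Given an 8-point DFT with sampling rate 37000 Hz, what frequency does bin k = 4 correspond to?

The frequency of DFT bin k is: f_k = k * f_s / N
f_4 = 4 * 37000 / 8 = 18500 Hz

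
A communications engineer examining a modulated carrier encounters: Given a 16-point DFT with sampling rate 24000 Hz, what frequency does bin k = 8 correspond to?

The frequency of DFT bin k is: f_k = k * f_s / N
f_8 = 8 * 24000 / 16 = 12000 Hz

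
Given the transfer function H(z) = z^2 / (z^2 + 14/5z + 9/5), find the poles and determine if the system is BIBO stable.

Poles are roots of the denominator: z^2 + 14/5z + 9/5 = 0.
Quadratic formula: z = [-(14/5) +/- sqrt((14/5)^2 - 4*(9/5))] / 2
Discriminant = 196/25 - 36/5 = 16/25; sqrt = 4/5.
z = (-14/5 +/- 4/5) / 2 => z = -1 or z = -9/5.
|p1| = 9/5, |p2| = 1.
For BIBO stability, all poles must lie inside the unit circle (|p| < 1).
System is UNSTABLE since at least one |p| >= 1.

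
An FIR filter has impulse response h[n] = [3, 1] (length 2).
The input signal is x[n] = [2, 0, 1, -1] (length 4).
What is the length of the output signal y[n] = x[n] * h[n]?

For linear convolution, the output length is:
len(y) = len(x) + len(h) - 1 = 4 + 2 - 1 = 5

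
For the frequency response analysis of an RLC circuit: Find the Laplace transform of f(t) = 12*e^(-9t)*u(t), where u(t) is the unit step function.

Standard Laplace transform pair:
e^(-at)*u(t) <-> 1/(s+a)
With a = 9: L{12*e^(-9t)*u(t)} = 12/(s+9), ROC: Re(s) > -9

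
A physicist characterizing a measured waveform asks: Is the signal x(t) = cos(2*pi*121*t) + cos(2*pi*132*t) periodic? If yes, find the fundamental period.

f1 = 121 Hz, f2 = 132 Hz
Period T1 = 1/121, T2 = 1/132
Ratio T1/T2 = 132/121, which is rational.
The signal is periodic with fundamental period T = 1/GCD(121,132) = 1/11 s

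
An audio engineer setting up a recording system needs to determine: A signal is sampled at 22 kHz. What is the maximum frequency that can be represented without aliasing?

The maximum frequency that can be represented without aliasing
is the Nyquist frequency: f_max = f_s / 2 = 22 kHz / 2 = 11 kHz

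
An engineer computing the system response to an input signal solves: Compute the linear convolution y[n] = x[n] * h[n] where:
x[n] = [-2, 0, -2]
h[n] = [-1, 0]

y[n] = sum_k x[k]*h[n-k]. Output length = len(x) + len(h) - 1 = 3 + 2 - 1 = 4.
y[0] = -2*-1 = 2
y[1] = 0*-1 + -2*0 = 0
y[2] = -2*-1 + 0*0 = 2
y[3] = -2*0 = 0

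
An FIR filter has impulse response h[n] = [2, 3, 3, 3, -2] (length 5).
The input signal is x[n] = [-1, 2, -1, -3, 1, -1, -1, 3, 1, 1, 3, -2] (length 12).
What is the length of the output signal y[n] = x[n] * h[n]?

For linear convolution, the output length is:
len(y) = len(x) + len(h) - 1 = 12 + 5 - 1 = 16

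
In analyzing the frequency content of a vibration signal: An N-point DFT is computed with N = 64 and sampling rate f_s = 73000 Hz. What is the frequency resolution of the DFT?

DFT frequency resolution = f_s / N
= 73000 / 64 = 9125/8 Hz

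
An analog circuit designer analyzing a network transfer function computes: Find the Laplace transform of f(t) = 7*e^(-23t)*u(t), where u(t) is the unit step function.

Standard Laplace transform pair:
e^(-at)*u(t) <-> 1/(s+a)
With a = 23: L{7*e^(-23t)*u(t)} = 7/(s+23), ROC: Re(s) > -23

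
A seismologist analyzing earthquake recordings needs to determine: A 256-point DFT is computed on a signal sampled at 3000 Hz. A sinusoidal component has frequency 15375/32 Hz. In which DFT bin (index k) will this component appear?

DFT frequency resolution = f_s/N = 3000/256 = 375/32 Hz
Bin index k = f_signal / resolution = 15375/32 / 375/32 = 41
The signal frequency 15375/32 Hz falls in DFT bin k = 41.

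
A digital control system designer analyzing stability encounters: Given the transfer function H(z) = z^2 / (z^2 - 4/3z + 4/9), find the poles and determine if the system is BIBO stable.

Poles are roots of the denominator: z^2 - 4/3z + 4/9 = 0.
Quadratic formula: z = [-(-4/3) +/- sqrt((-4/3)^2 - 4*(4/9))] / 2
Discriminant = 16/9 - 16/9 = 0; sqrt = 0.
z = (4/3 +/- 0) / 2 = 2/3 (repeated root).
|p1| = 2/3, |p2| = 2/3.
For BIBO stability, all poles must lie inside the unit circle (|p| < 1).
System is STABLE since both |p| < 1.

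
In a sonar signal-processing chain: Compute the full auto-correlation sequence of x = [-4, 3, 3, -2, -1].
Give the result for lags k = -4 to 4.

r_xx[k] = sum_m x[m]*x[m+k], indexed from 0, for k = -4 to 4:
  r_xx[-4] = x[4]*x[0] = 4
  r_xx[-3] = x[3]*x[0] + x[4]*x[1] = 5
  r_xx[-2] = x[2]*x[0] + x[3]*x[1] + x[4]*x[2] = -21
  r_xx[-1] = x[1]*x[0] + x[2]*x[1] + x[3]*x[2] + x[4]*x[3] = -7
  r_xx[0] = x[0]*x[0] + x[1]*x[1] + x[2]*x[2] + x[3]*x[3] + x[4]*x[4] = 39
  r_xx[1] = x[0]*x[1] + x[1]*x[2] + x[2]*x[3] + x[3]*x[4] = -7
  r_xx[2] = x[0]*x[2] + x[1]*x[3] + x[2]*x[4] = -21
  r_xx[3] = x[0]*x[3] + x[1]*x[4] = 5
  r_xx[4] = x[0]*x[4] = 4
r_xx = [4, 5, -21, -7, 39, -7, -21, 5, 4]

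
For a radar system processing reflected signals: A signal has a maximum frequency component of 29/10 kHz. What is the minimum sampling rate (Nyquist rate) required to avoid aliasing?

By the Nyquist-Shannon sampling theorem,
the minimum sampling rate (Nyquist rate) must be at least 2 * f_max.
Nyquist rate = 2 * 29/10 kHz = 29/5 kHz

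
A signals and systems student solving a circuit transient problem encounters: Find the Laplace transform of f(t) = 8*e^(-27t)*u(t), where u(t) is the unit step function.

Standard Laplace transform pair:
e^(-at)*u(t) <-> 1/(s+a)
With a = 27: L{8*e^(-27t)*u(t)} = 8/(s+27), ROC: Re(s) > -27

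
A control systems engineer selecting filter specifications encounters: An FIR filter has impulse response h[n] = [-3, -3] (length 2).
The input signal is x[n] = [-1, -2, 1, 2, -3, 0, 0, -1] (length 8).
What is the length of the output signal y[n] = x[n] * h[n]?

For linear convolution, the output length is:
len(y) = len(x) + len(h) - 1 = 8 + 2 - 1 = 9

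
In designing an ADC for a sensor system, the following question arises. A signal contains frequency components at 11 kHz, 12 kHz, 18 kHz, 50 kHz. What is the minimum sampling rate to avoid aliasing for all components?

The highest frequency component is f_max = 50 kHz.
Nyquist rate = 2 * f_max = 2 * 50 kHz = 100 kHz.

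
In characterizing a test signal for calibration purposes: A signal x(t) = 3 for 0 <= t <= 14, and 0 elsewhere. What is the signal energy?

Energy = integral of |x(t)|^2 dt over the signal duration
= 3^2 * 14 = 9 * 14 = 126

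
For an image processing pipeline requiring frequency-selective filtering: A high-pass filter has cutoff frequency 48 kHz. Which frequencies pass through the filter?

A high-pass filter passes all frequencies above the cutoff frequency 48 kHz and attenuates lower frequencies.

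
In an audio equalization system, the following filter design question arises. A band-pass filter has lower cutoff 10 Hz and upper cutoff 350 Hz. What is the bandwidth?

Bandwidth = f_high - f_low
= 350 Hz - 10 Hz = 340 Hz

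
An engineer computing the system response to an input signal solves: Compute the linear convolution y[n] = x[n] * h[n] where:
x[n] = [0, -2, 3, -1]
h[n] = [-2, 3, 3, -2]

y[n] = sum_k x[k]*h[n-k]. Output length = len(x) + len(h) - 1 = 4 + 4 - 1 = 7.
y[0] = 0*-2 = 0
y[1] = -2*-2 + 0*3 = 4
y[2] = 3*-2 + -2*3 + 0*3 = -12
y[3] = -1*-2 + 3*3 + -2*3 + 0*-2 = 5
y[4] = -1*3 + 3*3 + -2*-2 = 10
y[5] = -1*3 + 3*-2 = -9
y[6] = -1*-2 = 2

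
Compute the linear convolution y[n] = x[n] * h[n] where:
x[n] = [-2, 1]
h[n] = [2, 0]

y[n] = sum_k x[k]*h[n-k]. Output length = len(x) + len(h) - 1 = 2 + 2 - 1 = 3.
y[0] = -2*2 = -4
y[1] = 1*2 + -2*0 = 2
y[2] = 1*0 = 0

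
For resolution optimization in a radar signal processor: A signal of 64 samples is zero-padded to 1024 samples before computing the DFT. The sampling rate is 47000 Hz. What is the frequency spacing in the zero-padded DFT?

Original DFT: N = 64, resolution = f_s/N = 47000/64 = 5875/8 Hz
Zero-padded DFT: N = 1024, resolution = f_s/N = 47000/1024 = 5875/128 Hz
Zero-padding interpolates the spectrum (finer frequency grid)
but does NOT improve the true spectral resolution (ability to resolve close frequencies).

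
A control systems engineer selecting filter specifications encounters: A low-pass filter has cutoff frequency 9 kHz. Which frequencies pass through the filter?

A low-pass filter passes all frequencies below the cutoff frequency 9 kHz and attenuates higher frequencies.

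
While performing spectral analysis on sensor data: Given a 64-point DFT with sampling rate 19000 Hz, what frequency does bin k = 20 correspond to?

The frequency of DFT bin k is: f_k = k * f_s / N
f_20 = 20 * 19000 / 64 = 11875/2 Hz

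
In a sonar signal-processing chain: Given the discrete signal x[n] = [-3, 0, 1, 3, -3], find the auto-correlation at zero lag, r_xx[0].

The auto-correlation at zero lag r_xx[0] equals the signal energy.
r_xx[0] = sum of x[n]^2 = (-3)^2 + 0^2 + 1^2 + 3^2 + (-3)^2
= 9 + 0 + 1 + 9 + 9 = 28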